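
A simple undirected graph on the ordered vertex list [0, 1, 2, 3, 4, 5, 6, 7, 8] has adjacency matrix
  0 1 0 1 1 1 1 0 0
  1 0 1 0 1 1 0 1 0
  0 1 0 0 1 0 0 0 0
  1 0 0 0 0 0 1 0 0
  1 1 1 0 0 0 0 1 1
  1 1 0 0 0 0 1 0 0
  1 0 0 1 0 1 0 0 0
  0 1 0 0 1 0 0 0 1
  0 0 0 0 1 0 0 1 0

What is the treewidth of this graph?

2

A width-2 tree decomposition is:
Bags: B1 = {1, 2, 4}  B2 = {0, 1, 4}  B3 = {1, 4, 7}  B4 = {0, 1, 5}  B5 = {0, 5, 6}  B6 = {0, 3, 6}  B7 = {4, 7, 8}
Tree: B1–B2, B2–B3, B2–B4, B4–B5, B5–B6, B3–B7
The largest bag has 3 vertices, giving width 2; this decomposition certifies tw(G) ≤ 2. For the lower bound, the 3 vertices {0, 1, 4} are pairwise adjacent, and any tree decomposition puts a clique entirely inside one bag — forcing width ≥ 2. Combining the bounds, tw(G) = 2.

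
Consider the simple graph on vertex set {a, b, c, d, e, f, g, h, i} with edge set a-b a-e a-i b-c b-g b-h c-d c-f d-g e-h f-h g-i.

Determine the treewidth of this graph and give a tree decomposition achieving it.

Treewidth 3.
One optimal decomposition is:
Bags: B1 = {a, e, h, i}  B2 = {a, b, h, i}  B3 = {b, g, h, i}  B4 = {b, f, g, h}  B5 = {b, c, f, g}  B6 = {c, d, f, g}
Tree: B1–B2, B2–B3, B3–B4, B4–B5, B5–B6

The largest bag has 4 vertices, giving width 3; this decomposition certifies tw(G) ≤ 3. For the lower bound: the 4 vertex sets {a,e,i}, {h}, {b}, {c,d,f,g} are disjoint, each induces a connected subgraph, and every pair is joined by at least one edge of G. Contracting each set to a single vertex therefore yields K_{4} as a minor, and since treewidth is minor-monotone, tw(G) ≥ tw(K_{4}) = 3. Hence tw(G) = 3 exactly.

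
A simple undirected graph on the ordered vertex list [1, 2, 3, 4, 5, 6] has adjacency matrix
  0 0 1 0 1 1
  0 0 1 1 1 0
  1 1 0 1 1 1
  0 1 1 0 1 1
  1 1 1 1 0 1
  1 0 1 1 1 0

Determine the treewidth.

3

A width-3 tree decomposition is:
Bags: B1 = {3, 4, 5, 6}  B2 = {2, 3, 4, 5}  B3 = {1, 3, 5, 6}
Tree: B1–B2, B1–B3
Every bag has size at most 4, so the width is 4 − 1 = 3 and tw(G) ≤ 3. For the lower bound, the 4 vertices {1, 3, 5, 6} are pairwise adjacent, and any tree decomposition puts a clique entirely inside one bag — forcing width ≥ 3. The upper and lower bounds meet at 3, so that is the treewidth.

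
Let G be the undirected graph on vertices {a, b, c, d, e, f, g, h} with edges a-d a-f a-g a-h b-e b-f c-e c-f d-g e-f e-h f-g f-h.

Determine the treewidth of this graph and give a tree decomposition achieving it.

Treewidth 2.
One optimal decomposition is:
Bags: B1 = {e, f, h}  B2 = {c, e, f}  B3 = {b, e, f}  B4 = {a, f, h}  B5 = {a, f, g}  B6 = {a, d, g}
Tree: B1–B2, B2–B3, B1–B4, B4–B5, B5–B6

Every bag has size at most 3, so the width is 3 − 1 = 2 and tw(G) ≤ 2. For the lower bound, the 3 vertices {a, d, g} are pairwise adjacent, and any tree decomposition puts a clique entirely inside one bag — forcing width ≥ 2. Hence tw(G) = 2 exactly.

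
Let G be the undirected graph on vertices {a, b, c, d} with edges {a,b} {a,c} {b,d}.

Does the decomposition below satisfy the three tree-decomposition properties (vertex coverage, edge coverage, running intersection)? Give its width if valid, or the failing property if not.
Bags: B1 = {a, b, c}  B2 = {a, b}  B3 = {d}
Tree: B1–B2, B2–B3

A tree decomposition must satisfy three properties: every vertex lies in some bag; for every edge, both endpoints lie together in some bag; and for every vertex, the bags containing it form a connected subtree. Here edge (b,d) lies in no bag, so the decomposition is invalid.

No — edge (b,d) lies in no bag.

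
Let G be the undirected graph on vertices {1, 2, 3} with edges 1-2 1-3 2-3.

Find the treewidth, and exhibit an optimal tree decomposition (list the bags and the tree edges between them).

Treewidth 2.
Bags: B1 = {1, 2, 3}
Tree: (single bag)

A single bag containing all 3 vertices is trivially a valid decomposition of width 2. Conversely, {1, 2, 3} is a clique of size 3, and the vertices of any clique must share a bag in every tree decomposition; so some bag has ≥ 3 vertices and tw(G) ≥ 2. The upper and lower bounds meet at 2, so that is the treewidth.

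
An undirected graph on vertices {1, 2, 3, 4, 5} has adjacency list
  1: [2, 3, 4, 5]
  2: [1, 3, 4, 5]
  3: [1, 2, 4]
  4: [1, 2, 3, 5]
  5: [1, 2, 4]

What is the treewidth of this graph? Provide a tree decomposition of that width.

Treewidth 3.
Bags: B1 = {1, 2, 4, 5}  B2 = {1, 2, 3, 4}
Tree: B1–B2

Each bag holds 4 vertices, so the decomposition has width 3, which upper-bounds the treewidth. Conversely, {1, 2, 3, 4} is a clique of size 4, and the vertices of any clique must share a bag in every tree decomposition; so some bag has ≥ 4 vertices and tw(G) ≥ 3. The upper and lower bounds meet at 3, so that is the treewidth.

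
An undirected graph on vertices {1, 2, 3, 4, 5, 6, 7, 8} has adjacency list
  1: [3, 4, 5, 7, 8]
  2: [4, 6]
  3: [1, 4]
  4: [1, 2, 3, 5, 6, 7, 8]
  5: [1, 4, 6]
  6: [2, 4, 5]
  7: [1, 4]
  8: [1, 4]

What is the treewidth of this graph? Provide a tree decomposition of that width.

Treewidth 2.
One such decomposition:
Bags: B1 = {1, 4, 7}  B2 = {1, 4, 8}  B3 = {1, 4, 5}  B4 = {1, 3, 4}  B5 = {4, 5, 6}  B6 = {2, 4, 6}
Tree: B1–B2, B2–B3, B2–B4, B3–B5, B5–B6

The largest bag has 3 vertices, giving width 2; this decomposition certifies tw(G) ≤ 2. For the lower bound, the 3 vertices {1, 4, 8} are pairwise adjacent, and any tree decomposition puts a clique entirely inside one bag — forcing width ≥ 2. Hence tw(G) = 2 exactly.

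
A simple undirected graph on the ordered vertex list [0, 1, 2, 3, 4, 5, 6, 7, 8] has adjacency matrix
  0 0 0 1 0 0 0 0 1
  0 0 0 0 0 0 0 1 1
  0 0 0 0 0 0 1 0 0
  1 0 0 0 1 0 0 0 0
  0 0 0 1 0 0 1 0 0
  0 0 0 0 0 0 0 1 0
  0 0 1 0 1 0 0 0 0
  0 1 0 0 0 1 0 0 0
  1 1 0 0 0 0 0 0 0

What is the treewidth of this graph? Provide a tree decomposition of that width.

Treewidth 1.
Bags: B1 = {2, 6}  B2 = {4, 6}  B3 = {3, 4}  B4 = {0, 3}  B5 = {0, 8}  B6 = {1, 8}  B7 = {1, 7}  B8 = {5, 7}
Tree: B1–B2, B2–B3, B3–B4, B4–B5, B5–B6, B6–B7, B7–B8

The largest bag has 2 vertices, giving width 1; this decomposition certifies tw(G) ≤ 1. Since G has at least one edge (e.g. 2–6), it is not an edgeless graph, so tw(G) ≥ 1. The upper and lower bounds meet at 1, so that is the treewidth.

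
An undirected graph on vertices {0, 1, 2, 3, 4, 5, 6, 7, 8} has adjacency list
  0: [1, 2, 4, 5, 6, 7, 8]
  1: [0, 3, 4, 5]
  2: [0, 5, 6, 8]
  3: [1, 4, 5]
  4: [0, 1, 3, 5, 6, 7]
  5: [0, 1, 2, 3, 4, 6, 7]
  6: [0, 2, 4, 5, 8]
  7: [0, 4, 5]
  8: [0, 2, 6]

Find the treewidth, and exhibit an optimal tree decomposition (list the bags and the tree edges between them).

Treewidth 3.
One optimal decomposition is:
Bags: B1 = {0, 4, 5, 6}  B2 = {0, 2, 5, 6}  B3 = {0, 4, 5, 7}  B4 = {0, 1, 4, 5}  B5 = {0, 2, 6, 8}  B6 = {1, 3, 4, 5}
Tree: B1–B2, B1–B3, B3–B4, B2–B5, B4–B6

Every bag has size at most 4, so the width is 4 − 1 = 3 and tw(G) ≤ 3. On the other hand G contains the 4-clique {0, 2, 6, 8}. A clique must lie in a single bag of any decomposition, so no decomposition can have width below 3. Hence tw(G) = 3 exactly.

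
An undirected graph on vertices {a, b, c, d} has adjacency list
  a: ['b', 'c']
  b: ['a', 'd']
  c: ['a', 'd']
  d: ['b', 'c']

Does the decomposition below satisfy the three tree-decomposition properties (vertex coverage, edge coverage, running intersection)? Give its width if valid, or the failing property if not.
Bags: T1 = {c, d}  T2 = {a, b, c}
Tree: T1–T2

No — edge (b,d) lies in no bag.

A tree decomposition must satisfy three properties: every vertex lies in some bag; for every edge, both endpoints lie together in some bag; and for every vertex, the bags containing it form a connected subtree. Here edge (b,d) lies in no bag, so the decomposition is invalid.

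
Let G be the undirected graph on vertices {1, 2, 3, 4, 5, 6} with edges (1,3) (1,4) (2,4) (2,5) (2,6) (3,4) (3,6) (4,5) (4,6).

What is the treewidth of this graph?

A width-2 tree decomposition is:
Bags: B1 = {2, 4, 5}  B2 = {2, 4, 6}  B3 = {3, 4, 6}  B4 = {1, 3, 4}
Tree: B1–B2, B2–B3, B3–B4
Every bag has size at most 3, so the width is 3 − 1 = 2 and tw(G) ≤ 2. Conversely, {1, 3, 4} is a clique of size 3, and the vertices of any clique must share a bag in every tree decomposition; so some bag has ≥ 3 vertices and tw(G) ≥ 2. The upper and lower bounds meet at 2, so that is the treewidth.

2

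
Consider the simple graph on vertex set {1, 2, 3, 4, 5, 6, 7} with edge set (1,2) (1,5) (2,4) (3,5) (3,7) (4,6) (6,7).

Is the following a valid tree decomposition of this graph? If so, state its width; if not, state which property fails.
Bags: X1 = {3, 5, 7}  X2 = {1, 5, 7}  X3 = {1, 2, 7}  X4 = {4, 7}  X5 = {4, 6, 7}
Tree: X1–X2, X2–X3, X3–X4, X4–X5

No — edge (2,4) lies in no bag.

A tree decomposition must satisfy three properties: every vertex lies in some bag; for every edge, both endpoints lie together in some bag; and for every vertex, the bags containing it form a connected subtree. Here edge (2,4) lies in no bag, so the decomposition is invalid.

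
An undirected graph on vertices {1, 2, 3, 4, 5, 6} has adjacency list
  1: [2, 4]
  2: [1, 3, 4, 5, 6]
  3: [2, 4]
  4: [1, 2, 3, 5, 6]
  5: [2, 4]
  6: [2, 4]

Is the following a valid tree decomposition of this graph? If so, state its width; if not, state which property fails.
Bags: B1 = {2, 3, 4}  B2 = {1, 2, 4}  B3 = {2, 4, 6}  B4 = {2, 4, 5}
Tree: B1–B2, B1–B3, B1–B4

Yes; width 2.

Vertex coverage: the bags together contain {1, 2, 3, 4, 5, 6}, the full vertex set. Edge coverage: each edge of G has both endpoints in at least one bag. Running intersection: for every vertex, the bags containing it form a connected subtree. All three properties hold, so this is a valid tree decomposition of width max|bag| − 1 = 2, and hence tw(G) ≤ 2.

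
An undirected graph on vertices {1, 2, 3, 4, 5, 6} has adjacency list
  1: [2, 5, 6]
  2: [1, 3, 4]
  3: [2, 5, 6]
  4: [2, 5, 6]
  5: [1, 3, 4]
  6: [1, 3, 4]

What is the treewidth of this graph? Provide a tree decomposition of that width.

The largest bag has 4 vertices, giving width 3; this decomposition certifies tw(G) ≤ 3. For the lower bound: the 4 vertex sets {1,6}, {4,5}, {2}, {3} are disjoint, each induces a connected subgraph, and every pair is joined by at least one edge of G. Contracting each set to a single vertex therefore yields K_{4} as a minor, and since treewidth is minor-monotone, tw(G) ≥ tw(K_{4}) = 3. Combining the bounds, tw(G) = 3.

Treewidth 3.
Bags: B1 = {1, 2, 5, 6}  B2 = {2, 4, 5, 6}  B3 = {2, 3, 5, 6}
Tree: B1–B2, B2–B3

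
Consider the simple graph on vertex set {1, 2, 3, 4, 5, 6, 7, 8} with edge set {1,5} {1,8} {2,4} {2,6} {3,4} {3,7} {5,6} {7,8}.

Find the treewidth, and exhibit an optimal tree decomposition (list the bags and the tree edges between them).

The largest bag has 3 vertices, giving width 2; this decomposition certifies tw(G) ≤ 2. For the lower bound, G contains the cycle 7–3–4–2–6–5–1–8–7, so G is not a forest; only forests have treewidth ≤ 1, hence tw(G) ≥ 2. Therefore the treewidth is 2.

Treewidth 2.
Bags: B1 = {3, 4, 7}  B2 = {2, 4, 7}  B3 = {2, 6, 7}  B4 = {5, 6, 7}  B5 = {1, 5, 7}  B6 = {1, 7, 8}
Tree: B1–B2, B2–B3, B3–B4, B4–B5, B5–B6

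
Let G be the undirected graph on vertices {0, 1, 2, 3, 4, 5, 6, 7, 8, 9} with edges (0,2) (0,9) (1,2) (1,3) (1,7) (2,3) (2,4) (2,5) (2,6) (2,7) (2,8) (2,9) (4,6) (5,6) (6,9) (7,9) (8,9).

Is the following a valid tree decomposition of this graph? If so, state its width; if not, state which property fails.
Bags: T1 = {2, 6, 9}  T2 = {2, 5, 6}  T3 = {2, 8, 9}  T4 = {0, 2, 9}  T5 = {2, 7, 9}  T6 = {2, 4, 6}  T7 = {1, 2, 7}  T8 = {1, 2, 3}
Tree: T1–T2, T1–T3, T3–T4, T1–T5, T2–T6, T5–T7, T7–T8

Yes; width 2.

Vertex coverage: the bags together contain {0, 1, 2, 3, 4, 5, 6, 7, 8, 9}, the full vertex set. Edge coverage: each edge of G has both endpoints in at least one bag. Running intersection: for every vertex, the bags containing it form a connected subtree. All three properties hold, so this is a valid tree decomposition of width max|bag| − 1 = 2, and hence tw(G) ≤ 2.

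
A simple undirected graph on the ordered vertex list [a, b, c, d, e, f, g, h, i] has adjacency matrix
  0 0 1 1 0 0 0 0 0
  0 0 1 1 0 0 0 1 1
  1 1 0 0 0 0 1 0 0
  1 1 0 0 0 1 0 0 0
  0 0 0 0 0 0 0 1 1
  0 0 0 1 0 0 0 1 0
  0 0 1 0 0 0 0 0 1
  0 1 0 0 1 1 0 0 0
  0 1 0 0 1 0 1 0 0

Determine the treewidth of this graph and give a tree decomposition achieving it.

Every bag has size at most 4, so the width is 4 − 1 = 3 and tw(G) ≤ 3. For the lower bound: the 4 vertex sets {a,d,f}, {c}, {b}, {e,g,h,i} are disjoint, each induces a connected subgraph, and every pair is joined by at least one edge of G. Contracting each set to a single vertex therefore yields K_{4} as a minor, and since treewidth is minor-monotone, tw(G) ≥ tw(K_{4}) = 3. Combining the bounds, tw(G) = 3.

Treewidth 3.
One optimal decomposition is:
Bags: B1 = {a, c, d, f}  B2 = {b, c, d, f}  B3 = {b, c, f, h}  B4 = {b, c, g, h}  B5 = {b, g, h, i}  B6 = {e, g, h, i}
Tree: B1–B2, B2–B3, B3–B4, B4–B5, B5–B6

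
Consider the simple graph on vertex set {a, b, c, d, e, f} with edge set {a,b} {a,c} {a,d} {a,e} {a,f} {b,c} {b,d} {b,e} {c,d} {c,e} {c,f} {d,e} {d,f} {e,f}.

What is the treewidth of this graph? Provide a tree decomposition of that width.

Each bag holds 5 vertices, so the decomposition has width 4, which upper-bounds the treewidth. For the lower bound, the 5 vertices {a, c, d, e, f} are pairwise adjacent, and any tree decomposition puts a clique entirely inside one bag — forcing width ≥ 4. Hence tw(G) = 4 exactly.

Treewidth 4.
One such decomposition:
Bags: B1 = {a, c, d, e, f}  B2 = {a, b, c, d, e}
Tree: B1–B2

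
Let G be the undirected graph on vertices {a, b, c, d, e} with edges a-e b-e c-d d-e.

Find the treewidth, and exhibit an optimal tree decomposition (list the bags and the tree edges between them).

The largest bag has 2 vertices, giving width 1; this decomposition certifies tw(G) ≤ 1. Any graph with an edge has treewidth ≥ 1, and G has the edge e–a. Therefore the treewidth is 1.

Treewidth 1.
Bags: B1 = {a, e}  B2 = {d, e}  B3 = {b, e}  B4 = {c, d}
Tree: B1–B2, B2–B3, B2–B4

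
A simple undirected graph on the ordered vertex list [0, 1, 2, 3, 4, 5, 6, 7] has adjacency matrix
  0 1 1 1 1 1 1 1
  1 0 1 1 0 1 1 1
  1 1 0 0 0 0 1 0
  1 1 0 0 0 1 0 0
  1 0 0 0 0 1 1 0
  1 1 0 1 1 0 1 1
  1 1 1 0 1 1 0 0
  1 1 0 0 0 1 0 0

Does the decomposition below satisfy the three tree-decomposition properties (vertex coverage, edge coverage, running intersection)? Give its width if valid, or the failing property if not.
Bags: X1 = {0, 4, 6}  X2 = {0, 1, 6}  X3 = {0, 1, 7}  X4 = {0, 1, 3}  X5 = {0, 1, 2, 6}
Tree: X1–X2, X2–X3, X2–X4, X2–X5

A tree decomposition must satisfy three properties: every vertex lies in some bag; for every edge, both endpoints lie together in some bag; and for every vertex, the bags containing it form a connected subtree. Here vertex 5 appears in no bag, so the decomposition is invalid.

No — vertex 5 appears in no bag.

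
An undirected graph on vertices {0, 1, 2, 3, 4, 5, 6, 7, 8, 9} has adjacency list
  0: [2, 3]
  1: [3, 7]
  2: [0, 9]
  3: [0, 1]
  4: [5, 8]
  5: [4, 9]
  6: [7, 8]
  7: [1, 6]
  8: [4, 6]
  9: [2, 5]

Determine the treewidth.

2

A width-2 tree decomposition is:
Bags: B1 = {0, 2, 3}  B2 = {2, 3, 9}  B3 = {3, 5, 9}  B4 = {3, 4, 5}  B5 = {3, 4, 8}  B6 = {3, 6, 8}  B7 = {3, 6, 7}  B8 = {1, 3, 7}
Tree: B1–B2, B2–B3, B3–B4, B4–B5, B5–B6, B6–B7, B7–B8
Each bag holds 3 vertices, so the decomposition has width 2, which upper-bounds the treewidth. Since 3–0–2–9–5–4–8–6–7–1–3 is a cycle in G, G is not acyclic. Forests are exactly the graphs of treewidth ≤ 1, so tw(G) ≥ 2. Combining the bounds, tw(G) = 2.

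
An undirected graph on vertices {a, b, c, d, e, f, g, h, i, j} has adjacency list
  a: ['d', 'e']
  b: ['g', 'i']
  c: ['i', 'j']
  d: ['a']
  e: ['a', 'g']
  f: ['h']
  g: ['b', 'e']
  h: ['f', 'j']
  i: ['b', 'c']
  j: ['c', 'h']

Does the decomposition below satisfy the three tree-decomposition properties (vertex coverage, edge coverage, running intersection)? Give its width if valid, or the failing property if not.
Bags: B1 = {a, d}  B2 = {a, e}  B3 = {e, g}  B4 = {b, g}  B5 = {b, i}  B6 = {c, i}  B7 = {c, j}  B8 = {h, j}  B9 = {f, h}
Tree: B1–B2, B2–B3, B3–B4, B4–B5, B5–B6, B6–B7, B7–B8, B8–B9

Every vertex of G appears in some bag (union = {a, b, c, d, e, f, g, h, i, j}); every edge is covered by a bag; and for each vertex v the set of bags containing v is connected in the bag tree. The decomposition is therefore valid. The largest bag has 2 vertices, so the width is 1.

Yes; width 1.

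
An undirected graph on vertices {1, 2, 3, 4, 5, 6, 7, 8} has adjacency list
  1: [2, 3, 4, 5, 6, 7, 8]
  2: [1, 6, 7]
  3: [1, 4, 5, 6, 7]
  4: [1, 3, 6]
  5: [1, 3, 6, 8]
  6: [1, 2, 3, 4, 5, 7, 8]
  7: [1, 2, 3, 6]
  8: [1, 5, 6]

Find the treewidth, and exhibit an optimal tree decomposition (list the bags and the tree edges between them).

Each bag holds 4 vertices, so the decomposition has width 3, which upper-bounds the treewidth. Conversely, {1, 5, 6, 8} is a clique of size 4, and the vertices of any clique must share a bag in every tree decomposition; so some bag has ≥ 4 vertices and tw(G) ≥ 3. Combining the bounds, tw(G) = 3.

Treewidth 3.
One such decomposition:
Bags: B1 = {1, 3, 5, 6}  B2 = {1, 3, 4, 6}  B3 = {1, 5, 6, 8}  B4 = {1, 3, 6, 7}  B5 = {1, 2, 6, 7}
Tree: B1–B2, B1–B3, B2–B4, B4–B5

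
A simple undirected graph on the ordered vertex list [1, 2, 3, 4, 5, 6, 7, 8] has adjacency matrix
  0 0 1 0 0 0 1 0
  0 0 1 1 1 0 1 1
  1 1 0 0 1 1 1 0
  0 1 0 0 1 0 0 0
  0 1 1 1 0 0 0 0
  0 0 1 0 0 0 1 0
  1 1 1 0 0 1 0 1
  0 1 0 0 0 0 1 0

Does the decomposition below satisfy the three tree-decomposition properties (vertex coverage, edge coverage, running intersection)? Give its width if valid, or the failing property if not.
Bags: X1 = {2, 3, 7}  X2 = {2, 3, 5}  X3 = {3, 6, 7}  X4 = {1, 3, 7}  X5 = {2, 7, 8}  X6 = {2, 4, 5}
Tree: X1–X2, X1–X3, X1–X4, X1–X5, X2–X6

Yes; width 2.

Vertex coverage: the bags together contain {1, 2, 3, 4, 5, 6, 7, 8}, the full vertex set. Edge coverage: each edge of G has both endpoints in at least one bag. Running intersection: for every vertex, the bags containing it form a connected subtree. All three properties hold, so this is a valid tree decomposition of width max|bag| − 1 = 2, and hence tw(G) ≤ 2.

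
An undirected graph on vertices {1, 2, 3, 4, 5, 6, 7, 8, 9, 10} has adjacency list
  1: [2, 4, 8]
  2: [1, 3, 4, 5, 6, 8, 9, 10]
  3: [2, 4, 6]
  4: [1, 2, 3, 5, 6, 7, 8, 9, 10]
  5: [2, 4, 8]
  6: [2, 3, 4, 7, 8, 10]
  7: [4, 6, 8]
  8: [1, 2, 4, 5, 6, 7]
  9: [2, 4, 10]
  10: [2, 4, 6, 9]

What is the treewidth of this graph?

A width-3 tree decomposition is:
Bags: B1 = {2, 4, 6, 8}  B2 = {2, 4, 6, 10}  B3 = {4, 6, 7, 8}  B4 = {2, 4, 5, 8}  B5 = {2, 4, 9, 10}  B6 = {1, 2, 4, 8}  B7 = {2, 3, 4, 6}
Tree: B1–B2, B1–B3, B1–B4, B2–B5, B4–B6, B2–B7
Each bag holds 4 vertices, so the decomposition has width 3, which upper-bounds the treewidth. On the other hand G contains the 4-clique {1, 2, 4, 8}. A clique must lie in a single bag of any decomposition, so no decomposition can have width below 3. Therefore the treewidth is 3.

3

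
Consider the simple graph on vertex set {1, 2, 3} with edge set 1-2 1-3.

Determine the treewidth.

1

A width-1 tree decomposition is:
Bags: B1 = {1, 3}  B2 = {1, 2}
Tree: B1–B2
Each bag holds 2 vertices, so the decomposition has width 1, which upper-bounds the treewidth. Since G has at least one edge (e.g. 1–3), it is not an edgeless graph, so tw(G) ≥ 1. Hence tw(G) = 1 exactly.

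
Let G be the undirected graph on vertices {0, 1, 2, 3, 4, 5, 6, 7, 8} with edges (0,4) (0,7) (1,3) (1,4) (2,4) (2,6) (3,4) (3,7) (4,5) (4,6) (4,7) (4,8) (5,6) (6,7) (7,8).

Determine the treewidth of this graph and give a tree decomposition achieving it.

Treewidth 2.
One optimal decomposition is:
Bags: B1 = {2, 4, 6}  B2 = {4, 6, 7}  B3 = {3, 4, 7}  B4 = {4, 7, 8}  B5 = {0, 4, 7}  B6 = {1, 3, 4}  B7 = {4, 5, 6}
Tree: B1–B2, B2–B3, B3–B4, B3–B5, B3–B6, B1–B7

Every bag has size at most 3, so the width is 3 − 1 = 2 and tw(G) ≤ 2. Conversely, {1, 3, 4} is a clique of size 3, and the vertices of any clique must share a bag in every tree decomposition; so some bag has ≥ 3 vertices and tw(G) ≥ 2. Combining the bounds, tw(G) = 2.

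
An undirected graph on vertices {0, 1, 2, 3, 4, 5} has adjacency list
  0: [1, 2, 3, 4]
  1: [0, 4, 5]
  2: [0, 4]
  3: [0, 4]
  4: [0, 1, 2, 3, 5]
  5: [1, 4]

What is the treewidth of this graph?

A width-2 tree decomposition is:
Bags: B1 = {0, 3, 4}  B2 = {0, 1, 4}  B3 = {0, 2, 4}  B4 = {1, 4, 5}
Tree: B1–B2, B2–B3, B2–B4
Each bag holds 3 vertices, so the decomposition has width 2, which upper-bounds the treewidth. Conversely, {0, 1, 4} is a clique of size 3, and the vertices of any clique must share a bag in every tree decomposition; so some bag has ≥ 3 vertices and tw(G) ≥ 2. The upper and lower bounds meet at 2, so that is the treewidth.

2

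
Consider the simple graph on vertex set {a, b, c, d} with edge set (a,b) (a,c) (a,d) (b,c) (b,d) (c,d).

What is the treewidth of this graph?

A width-3 tree decomposition is:
Bags: B1 = {a, b, c, d}
Tree: (single bag)
With just one bag of size 4, the width is 4 − 1 = 3, so tw(G) ≤ 3. For the lower bound, the 4 vertices {a, b, c, d} are pairwise adjacent, and any tree decomposition puts a clique entirely inside one bag — forcing width ≥ 3. The upper and lower bounds meet at 3, so that is the treewidth.

3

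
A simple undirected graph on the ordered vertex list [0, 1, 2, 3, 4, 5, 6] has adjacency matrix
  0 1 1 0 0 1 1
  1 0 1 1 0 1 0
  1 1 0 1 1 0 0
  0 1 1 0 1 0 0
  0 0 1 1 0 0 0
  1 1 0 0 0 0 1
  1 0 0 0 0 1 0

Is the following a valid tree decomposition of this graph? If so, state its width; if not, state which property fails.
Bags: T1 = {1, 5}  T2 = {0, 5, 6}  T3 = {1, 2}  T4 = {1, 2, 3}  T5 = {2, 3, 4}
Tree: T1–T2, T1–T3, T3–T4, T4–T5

A tree decomposition must satisfy three properties: every vertex lies in some bag; for every edge, both endpoints lie together in some bag; and for every vertex, the bags containing it form a connected subtree. Here edge (0,1) lies in no bag, so the decomposition is invalid.

No — edge (0,1) lies in no bag.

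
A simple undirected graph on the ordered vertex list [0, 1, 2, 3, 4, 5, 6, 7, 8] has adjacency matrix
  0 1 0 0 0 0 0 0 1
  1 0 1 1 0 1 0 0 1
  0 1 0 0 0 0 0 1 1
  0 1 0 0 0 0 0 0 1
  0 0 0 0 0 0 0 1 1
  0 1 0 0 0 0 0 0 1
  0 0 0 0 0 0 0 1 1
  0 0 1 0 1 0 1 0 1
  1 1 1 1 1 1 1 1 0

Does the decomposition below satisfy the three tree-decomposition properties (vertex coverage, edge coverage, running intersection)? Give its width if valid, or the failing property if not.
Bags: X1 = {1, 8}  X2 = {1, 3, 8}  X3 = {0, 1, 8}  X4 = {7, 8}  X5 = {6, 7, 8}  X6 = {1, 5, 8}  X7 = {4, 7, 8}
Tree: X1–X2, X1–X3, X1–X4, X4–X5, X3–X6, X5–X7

No — vertex 2 appears in no bag.

A tree decomposition must satisfy three properties: every vertex lies in some bag; for every edge, both endpoints lie together in some bag; and for every vertex, the bags containing it form a connected subtree. Here vertex 2 appears in no bag, so the decomposition is invalid.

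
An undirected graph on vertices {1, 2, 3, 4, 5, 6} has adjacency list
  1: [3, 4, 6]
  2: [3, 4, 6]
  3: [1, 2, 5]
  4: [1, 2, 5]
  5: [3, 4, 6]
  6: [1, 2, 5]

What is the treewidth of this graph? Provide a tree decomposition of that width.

Treewidth 3.
One optimal decomposition is:
Bags: B1 = {1, 2, 5, 6}  B2 = {1, 2, 4, 5}  B3 = {1, 2, 3, 5}
Tree: B1–B2, B2–B3

Every bag has size at most 4, so the width is 4 − 1 = 3 and tw(G) ≤ 3. For the lower bound: the 4 vertex sets {5,6}, {2,4}, {1}, {3} are disjoint, each induces a connected subgraph, and every pair is joined by at least one edge of G. Contracting each set to a single vertex therefore yields K_{4} as a minor, and since treewidth is minor-monotone, tw(G) ≥ tw(K_{4}) = 3. Hence tw(G) = 3 exactly.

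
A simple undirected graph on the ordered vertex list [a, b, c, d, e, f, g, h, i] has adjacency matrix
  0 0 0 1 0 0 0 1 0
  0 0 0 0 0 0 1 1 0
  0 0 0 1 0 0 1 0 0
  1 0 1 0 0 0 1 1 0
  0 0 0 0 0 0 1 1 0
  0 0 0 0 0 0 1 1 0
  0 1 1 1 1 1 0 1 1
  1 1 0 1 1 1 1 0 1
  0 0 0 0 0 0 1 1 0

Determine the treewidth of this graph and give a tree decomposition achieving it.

Treewidth 2.
One optimal decomposition is:
Bags: B1 = {g, h, i}  B2 = {d, g, h}  B3 = {c, d, g}  B4 = {e, g, h}  B5 = {b, g, h}  B6 = {f, g, h}  B7 = {a, d, h}
Tree: B1–B2, B2–B3, B2–B4, B4–B5, B5–B6, B2–B7

Each bag holds 3 vertices, so the decomposition has width 2, which upper-bounds the treewidth. On the other hand G contains the 3-clique {d, g, h}. A clique must lie in a single bag of any decomposition, so no decomposition can have width below 2. Therefore the treewidth is 2.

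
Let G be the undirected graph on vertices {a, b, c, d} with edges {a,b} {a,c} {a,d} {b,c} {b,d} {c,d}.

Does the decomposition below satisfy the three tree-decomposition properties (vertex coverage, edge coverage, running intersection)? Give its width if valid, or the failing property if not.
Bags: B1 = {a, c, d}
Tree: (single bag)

A tree decomposition must satisfy three properties: every vertex lies in some bag; for every edge, both endpoints lie together in some bag; and for every vertex, the bags containing it form a connected subtree. Here vertex b appears in no bag, so the decomposition is invalid.

No — vertex b appears in no bag.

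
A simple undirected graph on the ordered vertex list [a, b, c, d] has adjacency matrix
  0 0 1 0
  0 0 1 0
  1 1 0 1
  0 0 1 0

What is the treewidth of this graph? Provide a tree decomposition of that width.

Each bag holds 2 vertices, so the decomposition has width 1, which upper-bounds the treewidth. G has an edge, so its treewidth is at least 1. Hence tw(G) = 1 exactly.

Treewidth 1.
Bags: B1 = {c, d}  B2 = {b, c}  B3 = {a, c}
Tree: B1–B2, B1–B3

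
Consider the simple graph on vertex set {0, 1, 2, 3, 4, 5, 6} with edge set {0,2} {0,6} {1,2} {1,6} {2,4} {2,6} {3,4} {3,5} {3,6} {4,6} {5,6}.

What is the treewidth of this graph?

A width-2 tree decomposition is:
Bags: B1 = {2, 4, 6}  B2 = {0, 2, 6}  B3 = {1, 2, 6}  B4 = {3, 4, 6}  B5 = {3, 5, 6}
Tree: B1–B2, B2–B3, B1–B4, B4–B5
Every bag has size at most 3, so the width is 3 − 1 = 2 and tw(G) ≤ 2. On the other hand G contains the 3-clique {0, 2, 6}. A clique must lie in a single bag of any decomposition, so no decomposition can have width below 2. Combining the bounds, tw(G) = 2.

2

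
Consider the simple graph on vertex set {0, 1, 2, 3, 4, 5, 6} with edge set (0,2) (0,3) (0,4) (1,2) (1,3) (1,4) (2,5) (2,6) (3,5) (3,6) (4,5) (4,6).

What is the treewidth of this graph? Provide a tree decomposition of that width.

Treewidth 3.
One optimal decomposition is:
Bags: B1 = {1, 2, 3, 4}  B2 = {0, 2, 3, 4}  B3 = {2, 3, 4, 6}  B4 = {2, 3, 4, 5}
Tree: B1–B2, B2–B3, B3–B4

Every bag has size at most 4, so the width is 4 − 1 = 3 and tw(G) ≤ 3. For the lower bound: the 4 vertex sets {1,2}, {0,3}, {4}, {6} are disjoint, each induces a connected subgraph, and every pair is joined by at least one edge of G. Contracting each set to a single vertex therefore yields K_{4} as a minor, and since treewidth is minor-monotone, tw(G) ≥ tw(K_{4}) = 3. Hence tw(G) = 3 exactly.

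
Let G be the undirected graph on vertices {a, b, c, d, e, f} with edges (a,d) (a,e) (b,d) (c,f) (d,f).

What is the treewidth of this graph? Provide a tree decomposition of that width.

The largest bag has 2 vertices, giving width 1; this decomposition certifies tw(G) ≤ 1. Any graph with an edge has treewidth ≥ 1, and G has the edge f–d. Combining the bounds, tw(G) = 1.

Treewidth 1.
One optimal decomposition is:
Bags: B1 = {d, f}  B2 = {a, d}  B3 = {a, e}  B4 = {c, f}  B5 = {b, d}
Tree: B1–B2, B2–B3, B1–B4, B2–B5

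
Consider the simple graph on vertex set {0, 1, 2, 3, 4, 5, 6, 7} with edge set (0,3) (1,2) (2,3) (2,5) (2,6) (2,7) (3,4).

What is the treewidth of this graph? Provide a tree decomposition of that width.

Treewidth 1.
Bags: B1 = {2, 6}  B2 = {2, 7}  B3 = {2, 3}  B4 = {2, 5}  B5 = {3, 4}  B6 = {1, 2}  B7 = {0, 3}
Tree: B1–B2, B1–B3, B1–B4, B3–B5, B3–B6, B3–B7

Each bag holds 2 vertices, so the decomposition has width 1, which upper-bounds the treewidth. G has an edge, so its treewidth is at least 1. Combining the bounds, tw(G) = 1.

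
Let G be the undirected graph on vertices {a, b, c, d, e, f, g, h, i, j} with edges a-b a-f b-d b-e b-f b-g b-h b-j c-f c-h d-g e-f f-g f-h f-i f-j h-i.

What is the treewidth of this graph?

2

A width-2 tree decomposition is:
Bags: B1 = {b, f, h}  B2 = {f, h, i}  B3 = {c, f, h}  B4 = {a, b, f}  B5 = {b, f, j}  B6 = {b, f, g}  B7 = {b, e, f}  B8 = {b, d, g}
Tree: B1–B2, B1–B3, B1–B4, B1–B5, B5–B6, B5–B7, B6–B8
The largest bag has 3 vertices, giving width 2; this decomposition certifies tw(G) ≤ 2. On the other hand G contains the 3-clique {b, d, g}. A clique must lie in a single bag of any decomposition, so no decomposition can have width below 2. Therefore the treewidth is 2.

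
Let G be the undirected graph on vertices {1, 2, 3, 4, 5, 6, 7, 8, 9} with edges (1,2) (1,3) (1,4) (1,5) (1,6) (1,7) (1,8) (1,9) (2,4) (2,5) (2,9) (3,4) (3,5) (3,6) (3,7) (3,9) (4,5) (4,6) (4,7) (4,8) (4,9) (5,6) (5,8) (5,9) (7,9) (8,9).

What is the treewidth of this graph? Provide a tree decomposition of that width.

Treewidth 4.
One such decomposition:
Bags: B1 = {1, 3, 4, 5, 9}  B2 = {1, 3, 4, 5, 6}  B3 = {1, 3, 4, 7, 9}  B4 = {1, 2, 4, 5, 9}  B5 = {1, 4, 5, 8, 9}
Tree: B1–B2, B1–B3, B1–B4, B1–B5

Each bag holds 5 vertices, so the decomposition has width 4, which upper-bounds the treewidth. Conversely, {1, 4, 5, 8, 9} is a clique of size 5, and the vertices of any clique must share a bag in every tree decomposition; so some bag has ≥ 5 vertices and tw(G) ≥ 4. Hence tw(G) = 4 exactly.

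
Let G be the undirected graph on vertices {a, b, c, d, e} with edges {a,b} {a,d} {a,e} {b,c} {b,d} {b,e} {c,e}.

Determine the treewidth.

A width-2 tree decomposition is:
Bags: B1 = {a, b, e}  B2 = {b, c, e}  B3 = {a, b, d}
Tree: B1–B2, B1–B3
Each bag holds 3 vertices, so the decomposition has width 2, which upper-bounds the treewidth. For the lower bound, the 3 vertices {a, b, d} are pairwise adjacent, and any tree decomposition puts a clique entirely inside one bag — forcing width ≥ 2. The upper and lower bounds meet at 2, so that is the treewidth.

2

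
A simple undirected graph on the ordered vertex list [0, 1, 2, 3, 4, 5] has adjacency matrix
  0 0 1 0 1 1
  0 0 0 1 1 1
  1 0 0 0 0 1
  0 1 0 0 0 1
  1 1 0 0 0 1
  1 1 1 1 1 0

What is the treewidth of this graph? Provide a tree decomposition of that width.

Treewidth 2.
Bags: B1 = {0, 4, 5}  B2 = {1, 4, 5}  B3 = {0, 2, 5}  B4 = {1, 3, 5}
Tree: B1–B2, B1–B3, B2–B4

Every bag has size at most 3, so the width is 3 − 1 = 2 and tw(G) ≤ 2. Conversely, {0, 2, 5} is a clique of size 3, and the vertices of any clique must share a bag in every tree decomposition; so some bag has ≥ 3 vertices and tw(G) ≥ 2. The upper and lower bounds meet at 2, so that is the treewidth.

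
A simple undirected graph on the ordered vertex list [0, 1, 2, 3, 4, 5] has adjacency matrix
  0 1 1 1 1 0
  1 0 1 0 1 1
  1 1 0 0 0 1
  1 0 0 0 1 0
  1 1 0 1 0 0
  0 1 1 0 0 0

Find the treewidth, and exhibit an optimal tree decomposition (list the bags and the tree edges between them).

Treewidth 2.
One such decomposition:
Bags: B1 = {0, 1, 4}  B2 = {0, 1, 2}  B3 = {0, 3, 4}  B4 = {1, 2, 5}
Tree: B1–B2, B1–B3, B2–B4

Each bag holds 3 vertices, so the decomposition has width 2, which upper-bounds the treewidth. Conversely, {0, 1, 2} is a clique of size 3, and the vertices of any clique must share a bag in every tree decomposition; so some bag has ≥ 3 vertices and tw(G) ≥ 2. Combining the bounds, tw(G) = 2.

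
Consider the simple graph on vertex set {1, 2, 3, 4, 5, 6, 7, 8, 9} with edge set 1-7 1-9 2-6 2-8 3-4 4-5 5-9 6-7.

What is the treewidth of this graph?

A width-1 tree decomposition is:
Bags: B1 = {2, 8}  B2 = {2, 6}  B3 = {6, 7}  B4 = {1, 7}  B5 = {1, 9}  B6 = {5, 9}  B7 = {4, 5}  B8 = {3, 4}
Tree: B1–B2, B2–B3, B3–B4, B4–B5, B5–B6, B6–B7, B7–B8
The largest bag has 2 vertices, giving width 1; this decomposition certifies tw(G) ≤ 1. Any graph with an edge has treewidth ≥ 1, and G has the edge 8–2. Combining the bounds, tw(G) = 1.

1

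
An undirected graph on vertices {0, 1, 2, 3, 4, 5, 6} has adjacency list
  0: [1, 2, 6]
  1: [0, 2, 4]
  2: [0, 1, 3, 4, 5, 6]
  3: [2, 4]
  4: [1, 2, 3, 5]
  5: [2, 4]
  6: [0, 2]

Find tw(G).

A width-2 tree decomposition is:
Bags: B1 = {0, 2, 6}  B2 = {0, 1, 2}  B3 = {1, 2, 4}  B4 = {2, 4, 5}  B5 = {2, 3, 4}
Tree: B1–B2, B2–B3, B3–B4, B3–B5
Every bag has size at most 3, so the width is 3 − 1 = 2 and tw(G) ≤ 2. On the other hand G contains the 3-clique {0, 1, 2}. A clique must lie in a single bag of any decomposition, so no decomposition can have width below 2. Hence tw(G) = 2 exactly.

2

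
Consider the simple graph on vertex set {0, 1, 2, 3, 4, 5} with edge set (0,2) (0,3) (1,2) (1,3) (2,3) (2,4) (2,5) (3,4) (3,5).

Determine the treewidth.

2

A width-2 tree decomposition is:
Bags: B1 = {2, 3, 5}  B2 = {2, 3, 4}  B3 = {1, 2, 3}  B4 = {0, 2, 3}
Tree: B1–B2, B1–B3, B3–B4
Every bag has size at most 3, so the width is 3 − 1 = 2 and tw(G) ≤ 2. Conversely, {0, 2, 3} is a clique of size 3, and the vertices of any clique must share a bag in every tree decomposition; so some bag has ≥ 3 vertices and tw(G) ≥ 2. Therefore the treewidth is 2.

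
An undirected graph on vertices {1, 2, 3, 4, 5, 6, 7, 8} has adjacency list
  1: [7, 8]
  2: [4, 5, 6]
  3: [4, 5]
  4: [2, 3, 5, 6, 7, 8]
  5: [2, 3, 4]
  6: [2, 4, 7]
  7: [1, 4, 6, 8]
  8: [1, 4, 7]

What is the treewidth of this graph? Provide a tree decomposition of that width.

Treewidth 2.
One optimal decomposition is:
Bags: B1 = {2, 4, 6}  B2 = {4, 6, 7}  B3 = {4, 7, 8}  B4 = {2, 4, 5}  B5 = {3, 4, 5}  B6 = {1, 7, 8}
Tree: B1–B2, B2–B3, B1–B4, B4–B5, B3–B6

Each bag holds 3 vertices, so the decomposition has width 2, which upper-bounds the treewidth. Conversely, {1, 7, 8} is a clique of size 3, and the vertices of any clique must share a bag in every tree decomposition; so some bag has ≥ 3 vertices and tw(G) ≥ 2. Hence tw(G) = 2 exactly.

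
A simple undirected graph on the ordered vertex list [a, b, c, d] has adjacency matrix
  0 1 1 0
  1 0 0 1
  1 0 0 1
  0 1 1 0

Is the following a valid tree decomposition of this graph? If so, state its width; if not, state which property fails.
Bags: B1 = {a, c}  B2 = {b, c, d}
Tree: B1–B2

A tree decomposition must satisfy three properties: every vertex lies in some bag; for every edge, both endpoints lie together in some bag; and for every vertex, the bags containing it form a connected subtree. Here edge (b,a) lies in no bag, so the decomposition is invalid.

No — edge (b,a) lies in no bag.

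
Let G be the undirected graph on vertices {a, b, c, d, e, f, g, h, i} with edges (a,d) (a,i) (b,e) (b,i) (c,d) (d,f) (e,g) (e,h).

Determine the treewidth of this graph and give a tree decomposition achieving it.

Treewidth 1.
Bags: B1 = {d, f}  B2 = {a, d}  B3 = {a, i}  B4 = {c, d}  B5 = {b, i}  B6 = {b, e}  B7 = {e, h}  B8 = {e, g}
Tree: B1–B2, B2–B3, B1–B4, B3–B5, B5–B6, B6–B7, B7–B8

Each bag holds 2 vertices, so the decomposition has width 1, which upper-bounds the treewidth. G has an edge, so its treewidth is at least 1. Therefore the treewidth is 1.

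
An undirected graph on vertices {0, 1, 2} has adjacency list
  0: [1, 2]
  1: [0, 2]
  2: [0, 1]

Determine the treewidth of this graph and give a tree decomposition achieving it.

Treewidth 2.
Bags: B1 = {0, 1, 2}
Tree: (single bag)

A single bag containing all 3 vertices is trivially a valid decomposition of width 2. Conversely, {0, 1, 2} is a clique of size 3, and the vertices of any clique must share a bag in every tree decomposition; so some bag has ≥ 3 vertices and tw(G) ≥ 2. Combining the bounds, tw(G) = 2.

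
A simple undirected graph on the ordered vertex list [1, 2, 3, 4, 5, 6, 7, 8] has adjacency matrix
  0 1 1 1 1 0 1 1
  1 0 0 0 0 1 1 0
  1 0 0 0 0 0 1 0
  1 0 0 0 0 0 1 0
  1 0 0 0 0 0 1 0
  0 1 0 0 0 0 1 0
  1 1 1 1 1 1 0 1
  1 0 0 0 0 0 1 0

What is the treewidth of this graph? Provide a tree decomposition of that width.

Every bag has size at most 3, so the width is 3 − 1 = 2 and tw(G) ≤ 2. On the other hand G contains the 3-clique {1, 2, 7}. A clique must lie in a single bag of any decomposition, so no decomposition can have width below 2. Combining the bounds, tw(G) = 2.

Treewidth 2.
One such decomposition:
Bags: B1 = {1, 2, 7}  B2 = {2, 6, 7}  B3 = {1, 7, 8}  B4 = {1, 4, 7}  B5 = {1, 3, 7}  B6 = {1, 5, 7}
Tree: B1–B2, B1–B3, B3–B4, B1–B5, B1–B6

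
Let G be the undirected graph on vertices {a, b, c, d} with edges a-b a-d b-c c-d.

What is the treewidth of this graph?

2

A width-2 tree decomposition is:
Bags: B1 = {a, c, d}  B2 = {a, b, c}
Tree: B1–B2
Each bag holds 3 vertices, so the decomposition has width 2, which upper-bounds the treewidth. Since a–d–c–b–a is a cycle in G, G is not acyclic. Forests are exactly the graphs of treewidth ≤ 1, so tw(G) ≥ 2. Therefore the treewidth is 2.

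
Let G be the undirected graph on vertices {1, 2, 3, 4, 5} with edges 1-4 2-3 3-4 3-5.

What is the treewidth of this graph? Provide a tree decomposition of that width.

Treewidth 1.
One such decomposition:
Bags: B1 = {3, 4}  B2 = {1, 4}  B3 = {3, 5}  B4 = {2, 3}
Tree: B1–B2, B1–B3, B3–B4

The largest bag has 2 vertices, giving width 1; this decomposition certifies tw(G) ≤ 1. Any graph with an edge has treewidth ≥ 1, and G has the edge 4–3. Hence tw(G) = 1 exactly.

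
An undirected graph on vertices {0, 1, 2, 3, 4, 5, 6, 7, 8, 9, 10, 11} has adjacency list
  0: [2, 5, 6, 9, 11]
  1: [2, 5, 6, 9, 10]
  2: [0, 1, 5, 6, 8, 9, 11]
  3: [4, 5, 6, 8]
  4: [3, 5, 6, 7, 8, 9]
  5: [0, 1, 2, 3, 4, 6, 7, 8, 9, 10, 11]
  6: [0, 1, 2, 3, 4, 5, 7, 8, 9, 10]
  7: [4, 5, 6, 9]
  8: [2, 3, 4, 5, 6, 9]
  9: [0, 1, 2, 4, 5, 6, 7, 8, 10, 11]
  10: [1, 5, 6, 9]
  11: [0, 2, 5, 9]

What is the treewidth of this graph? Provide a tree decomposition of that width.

Every bag has size at most 5, so the width is 5 − 1 = 4 and tw(G) ≤ 4. For the lower bound, the 5 vertices {0, 2, 5, 9, 11} are pairwise adjacent, and any tree decomposition puts a clique entirely inside one bag — forcing width ≥ 4. Therefore the treewidth is 4.

Treewidth 4.
Bags: B1 = {0, 2, 5, 6, 9}  B2 = {1, 2, 5, 6, 9}  B3 = {2, 5, 6, 8, 9}  B4 = {1, 5, 6, 9, 10}  B5 = {4, 5, 6, 8, 9}  B6 = {0, 2, 5, 9, 11}  B7 = {4, 5, 6, 7, 9}  B8 = {3, 4, 5, 6, 8}
Tree: B1–B2, B2–B3, B2–B4, B3–B5, B1–B6, B5–B7, B5–B8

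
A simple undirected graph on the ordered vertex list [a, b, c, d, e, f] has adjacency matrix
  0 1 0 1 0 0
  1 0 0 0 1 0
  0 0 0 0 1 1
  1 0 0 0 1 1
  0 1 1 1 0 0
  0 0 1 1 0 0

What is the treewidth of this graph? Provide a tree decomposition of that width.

Treewidth 2.
One such decomposition:
Bags: B1 = {c, d, f}  B2 = {c, d, e}  B3 = {a, d, e}  B4 = {a, b, e}
Tree: B1–B2, B2–B3, B3–B4

Every bag has size at most 3, so the width is 3 − 1 = 2 and tw(G) ≤ 2. The edges f–c–e–d–f form a cycle, so G is not a tree and its treewidth is at least 2. Therefore the treewidth is 2.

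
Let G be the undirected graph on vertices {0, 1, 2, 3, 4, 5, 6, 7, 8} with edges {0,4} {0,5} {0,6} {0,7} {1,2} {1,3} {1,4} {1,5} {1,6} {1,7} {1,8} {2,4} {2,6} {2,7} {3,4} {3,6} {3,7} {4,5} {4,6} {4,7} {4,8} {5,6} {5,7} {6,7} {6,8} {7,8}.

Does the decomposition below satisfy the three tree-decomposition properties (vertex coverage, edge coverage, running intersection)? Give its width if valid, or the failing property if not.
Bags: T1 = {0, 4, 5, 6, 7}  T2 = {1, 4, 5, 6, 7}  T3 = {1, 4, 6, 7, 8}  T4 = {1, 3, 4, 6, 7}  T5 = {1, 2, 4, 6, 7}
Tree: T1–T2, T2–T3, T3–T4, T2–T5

Yes; width 4.

Checking the three conditions: (i) the bags cover all of {0, 1, 2, 3, 4, 5, 6, 7, 8}; (ii) for each edge, some bag contains both endpoints; (iii) the bags containing any fixed vertex form a subtree. All hold, so the decomposition is valid with width 5 − 1 = 4.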